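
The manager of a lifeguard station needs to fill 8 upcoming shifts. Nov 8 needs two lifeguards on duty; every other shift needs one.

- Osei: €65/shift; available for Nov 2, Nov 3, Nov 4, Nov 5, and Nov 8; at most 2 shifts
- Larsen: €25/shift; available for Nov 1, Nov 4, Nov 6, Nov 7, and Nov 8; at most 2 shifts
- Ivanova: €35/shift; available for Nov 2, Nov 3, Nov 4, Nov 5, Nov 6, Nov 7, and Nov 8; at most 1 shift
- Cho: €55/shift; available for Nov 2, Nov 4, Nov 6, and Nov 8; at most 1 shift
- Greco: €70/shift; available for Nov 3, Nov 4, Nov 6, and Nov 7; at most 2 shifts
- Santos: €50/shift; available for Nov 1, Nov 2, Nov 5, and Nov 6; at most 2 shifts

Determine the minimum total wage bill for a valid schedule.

Picking the cheapest available lifeguard for each shift independently would cost €265, but that ignores the shift limits.
An optimal schedule: Nov 1→Larsen, Nov 2→Santos, Nov 3→Ivanova, Nov 4→Osei, Nov 5→Santos, Nov 6→Greco, Nov 7→Larsen, Nov 8→Cho+Osei.
Total: 25 + 50 + 35 + 65 + 50 + 70 + 25 + 55 + 65 = €440.

€440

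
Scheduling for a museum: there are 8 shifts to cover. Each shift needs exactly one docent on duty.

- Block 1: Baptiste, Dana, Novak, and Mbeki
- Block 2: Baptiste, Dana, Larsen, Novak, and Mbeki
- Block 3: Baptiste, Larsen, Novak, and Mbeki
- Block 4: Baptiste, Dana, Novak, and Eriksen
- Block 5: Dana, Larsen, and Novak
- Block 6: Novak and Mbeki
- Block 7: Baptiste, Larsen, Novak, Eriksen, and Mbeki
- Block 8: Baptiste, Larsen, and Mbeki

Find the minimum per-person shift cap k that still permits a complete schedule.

2

With 6 docents and 8 worker-slots to fill, someone must work at least ⌈8/6⌉ = 2 shifts, so k ≥ 2.
k = 2 works: Block 1→Baptiste, Block 2→Larsen, Block 3→Larsen, Block 4→Dana, Block 5→Dana, Block 6→Novak, Block 7→Novak, Block 8→Baptiste.
Loads: Baptiste 2, Dana 2, Larsen 2, Novak 2, Eriksen 0, Mbeki 0 — all ≤ 2.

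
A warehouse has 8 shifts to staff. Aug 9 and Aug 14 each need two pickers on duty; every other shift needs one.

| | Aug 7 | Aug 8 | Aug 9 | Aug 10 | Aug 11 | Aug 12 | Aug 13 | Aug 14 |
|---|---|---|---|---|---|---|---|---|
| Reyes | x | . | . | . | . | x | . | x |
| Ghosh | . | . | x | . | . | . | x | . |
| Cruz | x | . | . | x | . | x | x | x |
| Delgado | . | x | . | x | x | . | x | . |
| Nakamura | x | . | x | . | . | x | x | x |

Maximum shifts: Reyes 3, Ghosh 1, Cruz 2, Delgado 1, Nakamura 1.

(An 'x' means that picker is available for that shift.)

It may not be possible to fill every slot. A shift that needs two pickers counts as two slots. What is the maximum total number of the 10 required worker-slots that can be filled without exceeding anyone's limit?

Total capacity across all pickers is 3+1+2+1+1 = 8, and 10 slots are needed, so at most 8 can be filled.
An assignment achieving 8: Aug 7→Reyes, Aug 8→Delgado, Aug 9→Ghosh+Nakamura, Aug 10→Cruz, Aug 12→Reyes, Aug 14→Reyes+Cruz.
Loads: Reyes 3/3, Ghosh 1/1, Cruz 2/2, Delgado 1/1, Nakamura 1/1.

8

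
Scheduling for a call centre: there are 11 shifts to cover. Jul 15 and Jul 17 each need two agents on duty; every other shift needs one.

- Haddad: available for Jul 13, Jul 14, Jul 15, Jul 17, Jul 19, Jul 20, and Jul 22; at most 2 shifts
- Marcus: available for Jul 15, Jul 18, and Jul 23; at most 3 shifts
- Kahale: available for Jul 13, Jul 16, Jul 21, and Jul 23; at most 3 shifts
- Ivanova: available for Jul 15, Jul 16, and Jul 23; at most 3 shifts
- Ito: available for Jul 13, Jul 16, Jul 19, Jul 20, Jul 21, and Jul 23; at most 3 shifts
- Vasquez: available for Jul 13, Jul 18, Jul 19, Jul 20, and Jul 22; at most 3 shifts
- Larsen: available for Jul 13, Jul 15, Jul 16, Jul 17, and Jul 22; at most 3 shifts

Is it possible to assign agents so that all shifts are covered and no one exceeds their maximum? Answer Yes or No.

Jul 14 can only be covered by Haddad, so that assignment is forced.
Jul 17 can only be covered by Haddad and Larsen, so that assignment is forced.
One valid schedule: Jul 13→Kahale, Jul 14→Haddad, Jul 15→Marcus+Ivanova, Jul 16→Kahale, Jul 17→Haddad+Larsen, Jul 18→Marcus, Jul 19→Ito, Jul 20→Ito, Jul 21→Kahale, Jul 22→Vasquez, Jul 23→Marcus.
Loads: Haddad 2/2, Marcus 3/3, Kahale 3/3, Ivanova 1/3, Ito 2/3, Vasquez 1/3, Larsen 1/3 — all within limits.

Yes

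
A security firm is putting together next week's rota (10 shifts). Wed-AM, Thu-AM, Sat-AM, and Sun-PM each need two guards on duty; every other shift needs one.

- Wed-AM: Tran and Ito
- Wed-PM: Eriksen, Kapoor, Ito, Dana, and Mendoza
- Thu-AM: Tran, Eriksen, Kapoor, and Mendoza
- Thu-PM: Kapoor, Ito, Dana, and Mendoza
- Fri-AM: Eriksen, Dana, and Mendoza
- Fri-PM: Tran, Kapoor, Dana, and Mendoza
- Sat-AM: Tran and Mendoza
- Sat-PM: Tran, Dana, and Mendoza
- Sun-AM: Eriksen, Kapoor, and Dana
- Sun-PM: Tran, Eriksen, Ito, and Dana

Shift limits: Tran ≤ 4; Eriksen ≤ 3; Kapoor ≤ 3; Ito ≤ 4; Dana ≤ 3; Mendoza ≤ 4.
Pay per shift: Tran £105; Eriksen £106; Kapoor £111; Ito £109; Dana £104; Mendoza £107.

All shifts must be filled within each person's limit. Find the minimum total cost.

£1480

Wed-AM can only be covered by Tran and Ito, so that assignment is forced.
Sat-AM can only be covered by Tran and Mendoza, so that assignment is forced.
Picking the cheapest available guard for each shift independently would cost £1470, but that ignores the shift limits.
An optimal schedule: Wed-AM→Tran+Ito, Wed-PM→Eriksen, Thu-AM→Eriksen+Mendoza, Thu-PM→Mendoza, Fri-AM→Dana, Fri-PM→Tran, Sat-AM→Tran+Mendoza, Sat-PM→Dana, Sun-AM→Dana, Sun-PM→Tran+Eriksen.
Total: 105 + 109 + 106 + 106 + 107 + 107 + 104 + 105 + 105 + 107 + 104 + 104 + 105 + 106 = £1480.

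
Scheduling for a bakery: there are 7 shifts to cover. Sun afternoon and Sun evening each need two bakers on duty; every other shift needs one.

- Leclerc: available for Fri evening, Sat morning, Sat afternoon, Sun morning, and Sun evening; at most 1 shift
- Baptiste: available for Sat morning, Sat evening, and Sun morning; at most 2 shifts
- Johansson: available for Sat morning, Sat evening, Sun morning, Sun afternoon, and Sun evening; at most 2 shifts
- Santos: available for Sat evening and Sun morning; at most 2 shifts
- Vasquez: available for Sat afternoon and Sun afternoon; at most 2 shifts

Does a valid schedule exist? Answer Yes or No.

No

Total capacity is 9 and 9 slots are needed, so capacity alone doesn't rule it out.
Shifts {Fri evening, Sun evening} need 3 worker-slots in total, but the bakers available for any of those shifts (Leclerc and Johansson) can supply at most 2 among them. So no valid schedule exists.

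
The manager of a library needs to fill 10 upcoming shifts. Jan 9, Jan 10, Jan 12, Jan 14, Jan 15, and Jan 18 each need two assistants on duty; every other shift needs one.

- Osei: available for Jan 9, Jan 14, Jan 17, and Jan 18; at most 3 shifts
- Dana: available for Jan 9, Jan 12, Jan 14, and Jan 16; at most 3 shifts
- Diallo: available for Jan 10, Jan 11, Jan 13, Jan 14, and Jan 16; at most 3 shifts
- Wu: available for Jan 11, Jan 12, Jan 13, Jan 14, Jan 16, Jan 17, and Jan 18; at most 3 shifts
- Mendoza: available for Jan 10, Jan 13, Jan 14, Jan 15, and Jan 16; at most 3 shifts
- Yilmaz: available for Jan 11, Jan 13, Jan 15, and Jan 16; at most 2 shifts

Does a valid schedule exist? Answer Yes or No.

Yes

Jan 9 can only be covered by Osei and Dana, so that assignment is forced.
Jan 10 can only be covered by Diallo and Mendoza, so that assignment is forced.
Jan 12 can only be covered by Dana and Wu, so that assignment is forced.
One valid schedule: Jan 9→Osei+Dana, Jan 10→Diallo+Mendoza, Jan 11→Diallo, Jan 12→Dana+Wu, Jan 13→Diallo, Jan 14→Wu+Mendoza, Jan 15→Mendoza+Yilmaz, Jan 16→Dana, Jan 17→Osei, Jan 18→Osei+Wu.
Loads: Osei 3/3, Dana 3/3, Diallo 3/3, Wu 3/3, Mendoza 3/3, Yilmaz 1/2 — all within limits.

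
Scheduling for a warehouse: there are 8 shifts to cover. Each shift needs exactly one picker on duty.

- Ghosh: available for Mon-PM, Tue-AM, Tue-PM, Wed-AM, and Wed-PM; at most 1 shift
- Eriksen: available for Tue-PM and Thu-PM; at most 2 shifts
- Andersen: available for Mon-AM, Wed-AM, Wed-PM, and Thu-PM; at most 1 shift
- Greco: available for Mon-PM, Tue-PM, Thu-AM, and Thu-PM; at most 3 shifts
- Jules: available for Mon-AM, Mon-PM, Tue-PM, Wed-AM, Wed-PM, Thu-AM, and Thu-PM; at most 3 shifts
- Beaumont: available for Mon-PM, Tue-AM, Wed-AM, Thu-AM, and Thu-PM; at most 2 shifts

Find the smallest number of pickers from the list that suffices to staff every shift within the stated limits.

8 slots to fill and no one can take more than 3, so at least ⌈8/3⌉ = 3 pickers are needed.
Greco, Jules, and Beaumont alone can cover everything: Mon-AM→Jules, Mon-PM→Greco, Tue-AM→Beaumont, Tue-PM→Greco, Wed-AM→Jules, Wed-PM→Jules, Thu-AM→Greco, Thu-PM→Beaumont.

3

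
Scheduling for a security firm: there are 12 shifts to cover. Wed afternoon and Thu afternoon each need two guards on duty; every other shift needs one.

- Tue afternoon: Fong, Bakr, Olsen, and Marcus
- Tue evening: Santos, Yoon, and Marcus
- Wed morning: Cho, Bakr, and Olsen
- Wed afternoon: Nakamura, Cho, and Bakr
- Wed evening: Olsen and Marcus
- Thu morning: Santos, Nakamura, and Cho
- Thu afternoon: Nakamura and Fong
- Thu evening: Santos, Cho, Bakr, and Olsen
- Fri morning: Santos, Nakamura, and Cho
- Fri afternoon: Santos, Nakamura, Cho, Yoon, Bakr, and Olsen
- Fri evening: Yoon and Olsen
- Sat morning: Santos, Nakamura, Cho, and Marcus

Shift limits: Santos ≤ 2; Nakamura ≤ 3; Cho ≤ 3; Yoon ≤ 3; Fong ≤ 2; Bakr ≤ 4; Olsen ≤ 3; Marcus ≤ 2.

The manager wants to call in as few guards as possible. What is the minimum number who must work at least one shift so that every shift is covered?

5

14 slots to fill and no one can take more than 4, so at least ⌈14/4⌉ = 4 guards are needed.
Any 4 guards together have capacity at most 4+3+3+3 = 13 < 14 slots, so 4 can never suffice.
Nakamura, Cho, Yoon, Fong, and Olsen alone can cover everything: Tue afternoon→Fong, Tue evening→Yoon, Wed morning→Olsen, Wed afternoon→Nakamura+Cho, Wed evening→Olsen, Thu morning→Nakamura, Thu afternoon→Nakamura+Fong, Thu evening→Olsen, Fri morning→Cho, Fri afternoon→Yoon, Fri evening→Yoon, Sat morning→Cho.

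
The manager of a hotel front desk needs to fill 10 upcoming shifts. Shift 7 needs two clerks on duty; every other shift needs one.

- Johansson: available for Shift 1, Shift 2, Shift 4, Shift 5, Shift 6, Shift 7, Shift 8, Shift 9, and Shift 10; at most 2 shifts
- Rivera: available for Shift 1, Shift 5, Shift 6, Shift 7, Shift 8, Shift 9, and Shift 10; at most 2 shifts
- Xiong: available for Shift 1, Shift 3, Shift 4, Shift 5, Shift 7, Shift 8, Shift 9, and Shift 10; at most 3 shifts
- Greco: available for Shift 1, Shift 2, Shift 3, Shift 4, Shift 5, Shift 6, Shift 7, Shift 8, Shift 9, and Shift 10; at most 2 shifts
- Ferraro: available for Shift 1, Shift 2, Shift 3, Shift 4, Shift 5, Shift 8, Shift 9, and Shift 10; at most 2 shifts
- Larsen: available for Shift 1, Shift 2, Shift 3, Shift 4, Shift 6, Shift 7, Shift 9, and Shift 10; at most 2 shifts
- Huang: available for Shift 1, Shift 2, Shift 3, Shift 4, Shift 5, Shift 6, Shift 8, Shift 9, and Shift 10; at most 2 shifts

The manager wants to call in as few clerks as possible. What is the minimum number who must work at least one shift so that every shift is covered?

11 slots to fill and no one can take more than 3, so at least ⌈11/3⌉ = 4 clerks are needed.
Any 4 clerks together have capacity at most 3+2+2+2 = 9 < 11 slots, so 4 can never suffice.
Johansson, Rivera, Xiong, Greco, and Ferraro alone can cover everything: Shift 1→Rivera, Shift 2→Johansson, Shift 3→Xiong, Shift 4→Xiong, Shift 5→Rivera, Shift 6→Johansson, Shift 7→Xiong+Greco, Shift 8→Greco, Shift 9→Ferraro, Shift 10→Ferraro.

5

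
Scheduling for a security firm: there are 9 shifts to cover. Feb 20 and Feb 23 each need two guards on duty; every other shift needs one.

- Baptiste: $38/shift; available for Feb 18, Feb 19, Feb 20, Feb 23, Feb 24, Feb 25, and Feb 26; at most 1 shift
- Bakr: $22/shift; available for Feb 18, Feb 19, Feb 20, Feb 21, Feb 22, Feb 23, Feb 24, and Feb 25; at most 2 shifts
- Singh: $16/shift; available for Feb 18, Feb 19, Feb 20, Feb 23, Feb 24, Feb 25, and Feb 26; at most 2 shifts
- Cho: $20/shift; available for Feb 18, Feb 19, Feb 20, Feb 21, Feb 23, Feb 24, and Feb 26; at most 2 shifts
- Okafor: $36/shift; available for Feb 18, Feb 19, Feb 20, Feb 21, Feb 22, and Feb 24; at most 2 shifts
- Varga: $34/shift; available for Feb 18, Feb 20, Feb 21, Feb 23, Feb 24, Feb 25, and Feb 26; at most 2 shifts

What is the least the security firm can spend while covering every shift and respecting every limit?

Picking the cheapest available guard for each shift independently would cost $194, but that ignores the shift limits.
An optimal schedule: Feb 18→Cho, Feb 19→Singh, Feb 20→Okafor+Varga, Feb 21→Bakr, Feb 22→Bakr, Feb 23→Cho+Varga, Feb 24→Okafor, Feb 25→Baptiste, Feb 26→Singh.
Total: 20 + 16 + 36 + 34 + 22 + 22 + 20 + 34 + 36 + 38 + 16 = $294.

$294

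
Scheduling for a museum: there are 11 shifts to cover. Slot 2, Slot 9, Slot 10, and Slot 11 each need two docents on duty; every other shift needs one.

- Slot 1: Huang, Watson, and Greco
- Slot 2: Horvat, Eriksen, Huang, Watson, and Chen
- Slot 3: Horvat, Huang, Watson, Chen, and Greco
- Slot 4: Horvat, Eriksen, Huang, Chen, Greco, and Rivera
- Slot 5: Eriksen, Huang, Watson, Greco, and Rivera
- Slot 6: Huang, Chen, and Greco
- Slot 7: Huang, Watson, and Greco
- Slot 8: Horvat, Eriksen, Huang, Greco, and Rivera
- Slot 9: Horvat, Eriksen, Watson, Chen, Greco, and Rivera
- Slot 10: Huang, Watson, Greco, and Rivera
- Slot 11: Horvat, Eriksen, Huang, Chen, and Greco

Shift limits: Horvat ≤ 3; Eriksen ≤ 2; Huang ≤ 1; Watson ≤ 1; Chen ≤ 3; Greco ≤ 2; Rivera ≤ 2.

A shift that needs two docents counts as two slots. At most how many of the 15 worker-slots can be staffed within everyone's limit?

Total capacity across all docents is 3+2+1+1+3+2+2 = 14, and 15 slots are needed, so at most 14 can be filled.
An assignment achieving 14: Slot 1→Huang, Slot 2→Horvat+Eriksen, Slot 3→Horvat, Slot 4→Chen, Slot 5→Eriksen, Slot 6→Chen, Slot 7→Watson, Slot 8→Horvat, Slot 9→Rivera, Slot 10→Greco+Rivera, Slot 11→Chen+Greco.
Loads: Horvat 3/3, Eriksen 2/2, Huang 1/1, Watson 1/1, Chen 3/3, Greco 2/2, Rivera 2/2.

14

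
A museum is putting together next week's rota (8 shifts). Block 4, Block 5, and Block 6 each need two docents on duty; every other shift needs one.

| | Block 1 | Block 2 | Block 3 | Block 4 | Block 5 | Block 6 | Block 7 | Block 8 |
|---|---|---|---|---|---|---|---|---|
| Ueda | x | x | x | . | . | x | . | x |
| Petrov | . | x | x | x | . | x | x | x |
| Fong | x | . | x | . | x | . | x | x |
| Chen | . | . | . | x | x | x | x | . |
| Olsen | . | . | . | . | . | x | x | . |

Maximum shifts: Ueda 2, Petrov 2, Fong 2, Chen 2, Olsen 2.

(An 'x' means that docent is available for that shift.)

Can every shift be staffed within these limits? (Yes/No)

Total capacity is 2+2+2+2+2 = 10 but 11 worker-slots are needed — infeasible.

No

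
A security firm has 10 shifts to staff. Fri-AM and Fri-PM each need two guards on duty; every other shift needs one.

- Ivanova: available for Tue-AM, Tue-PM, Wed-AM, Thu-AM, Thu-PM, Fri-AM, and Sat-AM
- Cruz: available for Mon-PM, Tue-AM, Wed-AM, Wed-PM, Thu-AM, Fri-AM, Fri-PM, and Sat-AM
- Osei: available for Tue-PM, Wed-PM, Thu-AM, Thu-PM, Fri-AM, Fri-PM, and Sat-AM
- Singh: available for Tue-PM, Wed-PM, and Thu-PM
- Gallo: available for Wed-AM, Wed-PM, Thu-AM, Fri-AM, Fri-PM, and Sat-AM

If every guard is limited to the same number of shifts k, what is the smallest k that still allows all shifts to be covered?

3

With 5 guards and 12 worker-slots to fill, someone must work at least ⌈12/5⌉ = 3 shifts, so k ≥ 3.
k = 3 works: Mon-PM→Cruz, Tue-AM→Ivanova, Tue-PM→Ivanova, Wed-AM→Ivanova, Wed-PM→Cruz, Thu-AM→Gallo, Thu-PM→Osei, Fri-AM→Osei+Gallo, Fri-PM→Cruz+Osei, Sat-AM→Gallo.
Loads: Ivanova 3, Cruz 3, Osei 3, Singh 0, Gallo 3 — all ≤ 3.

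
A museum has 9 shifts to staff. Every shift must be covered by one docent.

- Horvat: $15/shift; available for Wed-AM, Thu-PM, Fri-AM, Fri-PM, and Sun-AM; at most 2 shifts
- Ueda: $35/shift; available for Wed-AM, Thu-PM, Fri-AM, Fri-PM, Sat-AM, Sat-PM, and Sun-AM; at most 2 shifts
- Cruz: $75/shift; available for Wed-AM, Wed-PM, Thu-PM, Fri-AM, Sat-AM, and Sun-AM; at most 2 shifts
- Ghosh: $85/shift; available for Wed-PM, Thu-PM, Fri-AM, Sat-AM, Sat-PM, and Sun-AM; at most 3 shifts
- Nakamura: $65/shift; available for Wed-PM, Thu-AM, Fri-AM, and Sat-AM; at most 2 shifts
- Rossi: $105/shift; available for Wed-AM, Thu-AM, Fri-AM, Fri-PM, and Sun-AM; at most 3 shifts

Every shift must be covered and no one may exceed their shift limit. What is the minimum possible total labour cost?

$465

Picking the cheapest available docent for each shift independently would cost $275, but that ignores the shift limits.
An optimal schedule: Wed-AM→Horvat, Wed-PM→Nakamura, Thu-AM→Nakamura, Thu-PM→Ueda, Fri-AM→Ghosh, Fri-PM→Horvat, Sat-AM→Cruz, Sat-PM→Ueda, Sun-AM→Cruz.
Total: 15 + 65 + 65 + 35 + 85 + 15 + 75 + 35 + 75 = $465.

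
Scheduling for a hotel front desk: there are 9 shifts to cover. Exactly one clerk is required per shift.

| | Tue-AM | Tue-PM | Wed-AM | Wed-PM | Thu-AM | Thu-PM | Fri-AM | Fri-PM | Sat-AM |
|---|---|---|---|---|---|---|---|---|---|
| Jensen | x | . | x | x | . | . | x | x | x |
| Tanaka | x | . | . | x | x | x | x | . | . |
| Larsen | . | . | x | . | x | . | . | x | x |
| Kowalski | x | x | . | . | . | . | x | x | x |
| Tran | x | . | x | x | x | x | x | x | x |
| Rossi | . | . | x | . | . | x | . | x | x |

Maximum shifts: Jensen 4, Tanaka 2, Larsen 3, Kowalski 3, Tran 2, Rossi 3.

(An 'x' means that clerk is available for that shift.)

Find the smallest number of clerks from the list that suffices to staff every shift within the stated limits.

3

9 slots to fill and no one can take more than 4, so at least ⌈9/4⌉ = 3 clerks are needed.
Jensen, Tanaka, and Kowalski alone can cover everything: Tue-AM→Kowalski, Tue-PM→Kowalski, Wed-AM→Jensen, Wed-PM→Jensen, Thu-AM→Tanaka, Thu-PM→Tanaka, Fri-AM→Kowalski, Fri-PM→Jensen, Sat-AM→Jensen.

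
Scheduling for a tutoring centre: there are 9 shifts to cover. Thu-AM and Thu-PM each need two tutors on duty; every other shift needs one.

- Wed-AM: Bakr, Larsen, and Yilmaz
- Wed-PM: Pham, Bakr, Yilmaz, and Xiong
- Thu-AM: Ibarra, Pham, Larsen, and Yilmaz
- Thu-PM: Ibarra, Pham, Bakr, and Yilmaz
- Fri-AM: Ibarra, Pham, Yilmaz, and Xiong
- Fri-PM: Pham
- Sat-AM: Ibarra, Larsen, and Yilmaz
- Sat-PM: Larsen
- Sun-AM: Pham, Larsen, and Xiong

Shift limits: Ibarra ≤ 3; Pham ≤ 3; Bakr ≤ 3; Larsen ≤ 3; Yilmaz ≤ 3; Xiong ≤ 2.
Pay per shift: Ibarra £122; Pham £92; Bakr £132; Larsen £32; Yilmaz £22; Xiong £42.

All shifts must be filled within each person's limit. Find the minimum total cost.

£522

Fri-PM can only be covered by Pham, so that assignment is forced.
Sat-PM can only be covered by Larsen, so that assignment is forced.
Picking the cheapest available tutor for each shift independently would cost £412, but that ignores the shift limits.
An optimal schedule: Wed-AM→Yilmaz, Wed-PM→Xiong, Thu-AM→Larsen+Pham, Thu-PM→Yilmaz+Pham, Fri-AM→Xiong, Fri-PM→Pham, Sat-AM→Yilmaz, Sat-PM→Larsen, Sun-AM→Larsen.
Total: 22 + 42 + 32 + 92 + 22 + 92 + 42 + 92 + 22 + 32 + 32 = £522.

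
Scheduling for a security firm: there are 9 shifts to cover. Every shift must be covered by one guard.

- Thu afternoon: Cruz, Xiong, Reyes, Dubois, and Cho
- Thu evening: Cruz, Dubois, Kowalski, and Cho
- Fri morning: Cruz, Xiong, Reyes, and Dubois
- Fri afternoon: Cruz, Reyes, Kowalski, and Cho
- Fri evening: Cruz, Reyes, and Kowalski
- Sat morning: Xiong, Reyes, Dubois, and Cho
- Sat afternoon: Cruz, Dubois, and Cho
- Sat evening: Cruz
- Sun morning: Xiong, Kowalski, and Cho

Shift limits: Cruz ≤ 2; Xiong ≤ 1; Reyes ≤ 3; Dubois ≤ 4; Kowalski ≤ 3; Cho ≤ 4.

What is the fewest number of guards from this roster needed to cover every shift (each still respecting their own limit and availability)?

9 slots to fill and no one can take more than 4, so at least ⌈9/4⌉ = 3 guards are needed.
Cruz, Reyes, and Cho alone can cover everything: Thu afternoon→Cho, Thu evening→Cruz, Fri morning→Reyes, Fri afternoon→Cho, Fri evening→Reyes, Sat morning→Reyes, Sat afternoon→Cho, Sat evening→Cruz, Sun morning→Cho.

3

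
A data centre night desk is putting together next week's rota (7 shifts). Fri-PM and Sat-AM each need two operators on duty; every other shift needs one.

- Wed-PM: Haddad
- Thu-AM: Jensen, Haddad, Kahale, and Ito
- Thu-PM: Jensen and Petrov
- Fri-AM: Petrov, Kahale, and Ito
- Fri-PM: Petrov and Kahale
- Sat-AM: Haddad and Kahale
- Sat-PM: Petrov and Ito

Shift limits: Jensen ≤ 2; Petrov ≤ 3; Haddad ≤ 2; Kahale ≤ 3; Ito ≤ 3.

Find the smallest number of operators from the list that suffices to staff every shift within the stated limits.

4

9 slots to fill and no one can take more than 3, so at least ⌈9/3⌉ = 3 operators are needed.
No set of 3 operators can cover every shift (each such set leaves at least one shift with no one available or exceeds a cap).
Jensen, Petrov, Haddad, and Kahale alone can cover everything: Wed-PM→Haddad, Thu-AM→Jensen, Thu-PM→Jensen, Fri-AM→Petrov, Fri-PM→Petrov+Kahale, Sat-AM→Haddad+Kahale, Sat-PM→Petrov.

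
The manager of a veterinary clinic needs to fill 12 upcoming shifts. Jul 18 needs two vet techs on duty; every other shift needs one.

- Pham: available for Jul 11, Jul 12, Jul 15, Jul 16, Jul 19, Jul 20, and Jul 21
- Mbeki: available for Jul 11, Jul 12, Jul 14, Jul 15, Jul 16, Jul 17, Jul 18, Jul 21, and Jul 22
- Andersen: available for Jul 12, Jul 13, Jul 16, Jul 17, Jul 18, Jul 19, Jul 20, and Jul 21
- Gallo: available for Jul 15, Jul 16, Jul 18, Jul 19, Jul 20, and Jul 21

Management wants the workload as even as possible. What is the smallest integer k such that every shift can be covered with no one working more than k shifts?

4

With 4 vet techs and 13 worker-slots to fill, someone must work at least ⌈13/4⌉ = 4 shifts, so k ≥ 4.
k = 4 works: Jul 11→Pham, Jul 12→Pham, Jul 13→Andersen, Jul 14→Mbeki, Jul 15→Pham, Jul 16→Andersen, Jul 17→Mbeki, Jul 18→Mbeki+Andersen, Jul 19→Pham, Jul 20→Andersen, Jul 21→Gallo, Jul 22→Mbeki.
Loads: Pham 4, Mbeki 4, Andersen 4, Gallo 1 — all ≤ 4.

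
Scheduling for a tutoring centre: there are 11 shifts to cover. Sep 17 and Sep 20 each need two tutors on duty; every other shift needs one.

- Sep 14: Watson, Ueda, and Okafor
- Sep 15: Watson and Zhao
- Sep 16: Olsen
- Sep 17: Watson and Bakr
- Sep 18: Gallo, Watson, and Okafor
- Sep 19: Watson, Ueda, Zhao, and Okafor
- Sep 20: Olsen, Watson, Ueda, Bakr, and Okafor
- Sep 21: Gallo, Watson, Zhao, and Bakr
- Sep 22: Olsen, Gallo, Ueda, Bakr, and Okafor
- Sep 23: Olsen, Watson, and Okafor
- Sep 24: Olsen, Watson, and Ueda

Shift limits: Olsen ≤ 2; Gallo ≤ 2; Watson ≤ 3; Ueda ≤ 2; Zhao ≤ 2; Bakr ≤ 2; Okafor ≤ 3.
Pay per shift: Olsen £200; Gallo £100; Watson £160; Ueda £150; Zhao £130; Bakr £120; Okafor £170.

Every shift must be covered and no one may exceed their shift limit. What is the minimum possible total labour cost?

Sep 16 can only be covered by Olsen, so that assignment is forced.
Sep 17 can only be covered by Watson and Bakr, so that assignment is forced.
Picking the cheapest available tutor for each shift independently would cost £1770, but that ignores the shift limits.
An optimal schedule: Sep 14→Ueda, Sep 15→Zhao, Sep 16→Olsen, Sep 17→Bakr+Watson, Sep 18→Gallo, Sep 19→Zhao, Sep 20→Watson+Okafor, Sep 21→Gallo, Sep 22→Bakr, Sep 23→Watson, Sep 24→Ueda.
Total: 150 + 130 + 200 + 120 + 160 + 100 + 130 + 160 + 170 + 100 + 120 + 160 + 150 = £1850.

£1850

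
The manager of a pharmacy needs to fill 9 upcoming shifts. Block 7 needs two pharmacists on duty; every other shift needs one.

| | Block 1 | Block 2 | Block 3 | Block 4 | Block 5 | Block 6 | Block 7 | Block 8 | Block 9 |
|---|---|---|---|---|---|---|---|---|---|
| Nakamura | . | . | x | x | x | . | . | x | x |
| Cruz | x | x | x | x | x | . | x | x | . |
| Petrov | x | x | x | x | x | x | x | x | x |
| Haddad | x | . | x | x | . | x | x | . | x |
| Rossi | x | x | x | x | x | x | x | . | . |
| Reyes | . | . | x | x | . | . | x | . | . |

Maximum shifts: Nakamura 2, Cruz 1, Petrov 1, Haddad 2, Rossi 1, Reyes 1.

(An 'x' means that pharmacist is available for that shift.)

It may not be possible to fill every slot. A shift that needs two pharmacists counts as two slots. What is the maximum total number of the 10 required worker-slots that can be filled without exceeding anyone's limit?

8

Total capacity across all pharmacists is 2+1+1+2+1+1 = 8, and 10 slots are needed, so at most 8 can be filled.
An assignment achieving 8: Block 1→Haddad, Block 2→Cruz, Block 5→Rossi, Block 6→Petrov, Block 7→Haddad+Reyes, Block 8→Nakamura, Block 9→Nakamura.
Loads: Nakamura 2/2, Cruz 1/1, Petrov 1/1, Haddad 2/2, Rossi 1/1, Reyes 1/1.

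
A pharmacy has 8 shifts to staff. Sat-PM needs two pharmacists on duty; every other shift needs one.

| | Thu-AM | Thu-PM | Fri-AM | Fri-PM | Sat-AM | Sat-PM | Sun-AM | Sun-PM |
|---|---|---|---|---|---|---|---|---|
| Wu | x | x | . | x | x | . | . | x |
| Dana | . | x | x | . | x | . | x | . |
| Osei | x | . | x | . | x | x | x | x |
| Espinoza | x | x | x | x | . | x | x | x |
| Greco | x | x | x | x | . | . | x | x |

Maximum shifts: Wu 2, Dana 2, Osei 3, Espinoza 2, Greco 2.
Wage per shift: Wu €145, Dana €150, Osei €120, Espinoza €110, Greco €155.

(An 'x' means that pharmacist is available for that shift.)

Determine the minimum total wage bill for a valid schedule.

Sat-PM can only be covered by Osei and Espinoza, so that assignment is forced.
Picking the cheapest available pharmacist for each shift independently would cost €1010, but that ignores the shift limits.
An optimal schedule: Thu-AM→Osei, Thu-PM→Dana, Fri-AM→Dana, Fri-PM→Wu, Sat-AM→Wu, Sat-PM→Osei+Espinoza, Sun-AM→Osei, Sun-PM→Espinoza.
Total: 120 + 150 + 150 + 145 + 145 + 120 + 110 + 120 + 110 = €1170.

€1170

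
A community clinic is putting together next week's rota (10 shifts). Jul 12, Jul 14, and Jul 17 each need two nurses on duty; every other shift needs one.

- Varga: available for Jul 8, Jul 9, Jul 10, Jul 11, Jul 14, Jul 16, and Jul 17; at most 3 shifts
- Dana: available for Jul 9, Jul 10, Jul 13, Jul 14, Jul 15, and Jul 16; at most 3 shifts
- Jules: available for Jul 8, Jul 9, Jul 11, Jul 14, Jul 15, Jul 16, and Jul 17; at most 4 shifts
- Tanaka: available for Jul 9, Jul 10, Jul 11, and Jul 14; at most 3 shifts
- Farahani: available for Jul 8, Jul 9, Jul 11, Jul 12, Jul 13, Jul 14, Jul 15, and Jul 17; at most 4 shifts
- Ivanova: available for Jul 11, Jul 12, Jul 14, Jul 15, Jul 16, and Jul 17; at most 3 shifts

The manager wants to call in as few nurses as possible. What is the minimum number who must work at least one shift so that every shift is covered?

4

13 slots to fill and no one can take more than 4, so at least ⌈13/4⌉ = 4 nurses are needed.
Varga, Dana, Farahani, and Ivanova alone can cover everything: Jul 8→Varga, Jul 9→Varga, Jul 10→Varga, Jul 11→Farahani, Jul 12→Farahani+Ivanova, Jul 13→Dana, Jul 14→Farahani+Ivanova, Jul 15→Dana, Jul 16→Dana, Jul 17→Farahani+Ivanova.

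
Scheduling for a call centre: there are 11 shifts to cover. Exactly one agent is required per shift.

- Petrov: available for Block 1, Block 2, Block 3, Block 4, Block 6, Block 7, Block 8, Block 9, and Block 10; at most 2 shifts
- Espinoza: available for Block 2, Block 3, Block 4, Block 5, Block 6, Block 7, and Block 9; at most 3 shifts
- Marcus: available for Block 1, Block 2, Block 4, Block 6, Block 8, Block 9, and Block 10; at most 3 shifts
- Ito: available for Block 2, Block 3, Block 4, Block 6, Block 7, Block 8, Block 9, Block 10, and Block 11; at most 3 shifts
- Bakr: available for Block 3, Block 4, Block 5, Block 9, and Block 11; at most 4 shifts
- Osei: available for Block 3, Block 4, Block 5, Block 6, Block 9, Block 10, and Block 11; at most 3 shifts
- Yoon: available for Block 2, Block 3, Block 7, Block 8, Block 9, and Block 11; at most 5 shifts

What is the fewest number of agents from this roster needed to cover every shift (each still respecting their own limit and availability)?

11 slots to fill and no one can take more than 5, so at least ⌈11/5⌉ = 3 agents are needed.
Espinoza, Marcus, and Yoon alone can cover everything: Block 1→Marcus, Block 2→Yoon, Block 3→Espinoza, Block 4→Espinoza, Block 5→Espinoza, Block 6→Marcus, Block 7→Yoon, Block 8→Yoon, Block 9→Yoon, Block 10→Marcus, Block 11→Yoon.

3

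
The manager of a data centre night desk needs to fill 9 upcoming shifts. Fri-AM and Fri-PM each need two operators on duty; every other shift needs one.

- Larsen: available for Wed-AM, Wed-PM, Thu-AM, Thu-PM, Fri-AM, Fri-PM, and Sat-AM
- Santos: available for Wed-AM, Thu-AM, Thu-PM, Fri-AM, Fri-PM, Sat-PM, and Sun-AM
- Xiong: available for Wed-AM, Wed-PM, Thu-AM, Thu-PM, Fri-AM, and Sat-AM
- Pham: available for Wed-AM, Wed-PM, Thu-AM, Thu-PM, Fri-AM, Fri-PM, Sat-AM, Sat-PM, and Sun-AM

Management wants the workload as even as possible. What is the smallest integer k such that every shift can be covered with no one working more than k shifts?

With 4 operators and 11 worker-slots to fill, someone must work at least ⌈11/4⌉ = 3 shifts, so k ≥ 3.
k = 3 works: Wed-AM→Xiong, Wed-PM→Larsen, Thu-AM→Xiong, Thu-PM→Pham, Fri-AM→Xiong+Pham, Fri-PM→Larsen+Santos, Sat-AM→Larsen, Sat-PM→Santos, Sun-AM→Santos.
Loads: Larsen 3, Santos 3, Xiong 3, Pham 2 — all ≤ 3.

3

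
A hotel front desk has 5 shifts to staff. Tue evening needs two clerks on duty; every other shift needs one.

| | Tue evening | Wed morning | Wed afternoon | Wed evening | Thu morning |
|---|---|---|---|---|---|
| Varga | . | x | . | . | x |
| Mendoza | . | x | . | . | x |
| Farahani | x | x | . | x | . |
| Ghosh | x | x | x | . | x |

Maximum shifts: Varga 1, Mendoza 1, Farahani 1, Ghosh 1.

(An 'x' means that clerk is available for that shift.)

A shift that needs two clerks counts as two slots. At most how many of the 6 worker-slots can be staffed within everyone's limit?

4

Total capacity across all clerks is 1+1+1+1 = 4, and 6 slots are needed, so at most 4 can be filled.
An assignment achieving 4: Wed morning→Mendoza, Wed afternoon→Ghosh, Wed evening→Farahani, Thu morning→Varga.
Loads: Varga 1/1, Mendoza 1/1, Farahani 1/1, Ghosh 1/1.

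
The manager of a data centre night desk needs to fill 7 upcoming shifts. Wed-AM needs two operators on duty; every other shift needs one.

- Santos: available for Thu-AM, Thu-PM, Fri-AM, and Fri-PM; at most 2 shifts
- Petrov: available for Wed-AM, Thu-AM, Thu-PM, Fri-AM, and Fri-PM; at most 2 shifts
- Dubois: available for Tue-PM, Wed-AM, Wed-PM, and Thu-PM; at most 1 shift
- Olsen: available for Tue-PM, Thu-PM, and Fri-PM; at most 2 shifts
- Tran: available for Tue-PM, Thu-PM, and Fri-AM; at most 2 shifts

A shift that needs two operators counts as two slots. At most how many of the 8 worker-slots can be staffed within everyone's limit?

7

Total capacity across all operators is 2+2+1+2+2 = 9, and 8 slots are needed, so at most 8 can be filled.
Shifts {Wed-AM, Wed-PM} need 3 slots but only Petrov and Dubois are available for them, supplying at most 2 — so at least 1 slot must go unfilled.
An assignment achieving 7: Tue-PM→Olsen, Wed-AM→Petrov, Wed-PM→Dubois, Thu-AM→Santos, Thu-PM→Olsen, Fri-AM→Santos, Fri-PM→Petrov.
Loads: Santos 2/2, Petrov 2/2, Dubois 1/1, Olsen 2/2, Tran 0/2.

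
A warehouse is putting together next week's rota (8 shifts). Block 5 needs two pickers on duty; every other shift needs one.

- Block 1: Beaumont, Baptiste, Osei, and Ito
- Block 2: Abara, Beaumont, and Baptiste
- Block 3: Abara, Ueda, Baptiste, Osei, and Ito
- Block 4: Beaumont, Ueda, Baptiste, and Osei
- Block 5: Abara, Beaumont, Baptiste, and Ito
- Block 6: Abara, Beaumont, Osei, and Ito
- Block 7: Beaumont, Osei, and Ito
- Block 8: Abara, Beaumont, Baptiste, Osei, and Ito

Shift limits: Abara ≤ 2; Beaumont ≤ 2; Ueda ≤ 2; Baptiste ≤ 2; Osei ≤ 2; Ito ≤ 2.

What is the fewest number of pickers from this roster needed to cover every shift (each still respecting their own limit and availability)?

5

9 slots to fill and no one can take more than 2, so at least ⌈9/2⌉ = 5 pickers are needed.
Abara, Beaumont, Ueda, Baptiste, and Osei alone can cover everything: Block 1→Beaumont, Block 2→Abara, Block 3→Ueda, Block 4→Ueda, Block 5→Abara+Baptiste, Block 6→Osei, Block 7→Beaumont, Block 8→Baptiste.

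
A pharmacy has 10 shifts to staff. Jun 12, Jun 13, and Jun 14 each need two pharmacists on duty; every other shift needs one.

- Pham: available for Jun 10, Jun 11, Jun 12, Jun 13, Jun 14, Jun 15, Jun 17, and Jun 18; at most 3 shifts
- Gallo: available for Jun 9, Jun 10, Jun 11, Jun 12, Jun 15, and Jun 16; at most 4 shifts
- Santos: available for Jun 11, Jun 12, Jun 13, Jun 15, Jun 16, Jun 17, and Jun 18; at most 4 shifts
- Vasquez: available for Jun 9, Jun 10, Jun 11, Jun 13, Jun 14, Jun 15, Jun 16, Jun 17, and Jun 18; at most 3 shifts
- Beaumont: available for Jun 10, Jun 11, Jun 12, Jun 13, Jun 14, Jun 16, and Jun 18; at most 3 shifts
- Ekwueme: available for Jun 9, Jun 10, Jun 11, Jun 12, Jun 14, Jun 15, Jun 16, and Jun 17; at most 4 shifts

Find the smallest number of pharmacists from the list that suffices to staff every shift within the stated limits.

13 slots to fill and no one can take more than 4, so at least ⌈13/4⌉ = 4 pharmacists are needed.
Pham, Gallo, Santos, and Vasquez alone can cover everything: Jun 9→Gallo, Jun 10→Pham, Jun 11→Gallo, Jun 12→Pham+Gallo, Jun 13→Santos+Vasquez, Jun 14→Pham+Vasquez, Jun 15→Santos, Jun 16→Gallo, Jun 17→Santos, Jun 18→Santos.

4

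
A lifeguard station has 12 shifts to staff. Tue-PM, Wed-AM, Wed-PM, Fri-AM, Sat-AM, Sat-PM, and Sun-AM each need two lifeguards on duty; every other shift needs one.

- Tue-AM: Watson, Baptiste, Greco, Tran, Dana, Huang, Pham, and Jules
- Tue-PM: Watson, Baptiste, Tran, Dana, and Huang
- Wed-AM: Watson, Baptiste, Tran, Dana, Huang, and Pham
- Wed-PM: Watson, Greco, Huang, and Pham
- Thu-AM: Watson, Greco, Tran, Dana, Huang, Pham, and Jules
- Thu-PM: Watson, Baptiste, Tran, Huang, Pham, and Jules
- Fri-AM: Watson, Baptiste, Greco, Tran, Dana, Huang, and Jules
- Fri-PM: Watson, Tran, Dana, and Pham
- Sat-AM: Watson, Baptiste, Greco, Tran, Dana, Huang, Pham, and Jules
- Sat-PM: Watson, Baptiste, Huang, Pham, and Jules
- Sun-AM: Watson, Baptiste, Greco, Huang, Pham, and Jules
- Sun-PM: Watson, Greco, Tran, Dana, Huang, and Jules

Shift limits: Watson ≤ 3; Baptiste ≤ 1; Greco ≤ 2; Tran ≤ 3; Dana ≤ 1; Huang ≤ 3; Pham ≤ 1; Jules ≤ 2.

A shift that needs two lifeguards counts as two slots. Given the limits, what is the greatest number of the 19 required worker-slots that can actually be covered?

Total capacity across all lifeguards is 3+1+2+3+1+3+1+2 = 16, and 19 slots are needed, so at most 16 can be filled.
An assignment achieving 16: Tue-AM→Jules, Tue-PM→Watson+Baptiste, Wed-AM→Tran+Dana, Wed-PM→Watson+Greco, Thu-AM→Huang, Thu-PM→Tran, Fri-AM→Jules, Fri-PM→Watson, Sat-PM→Huang+Pham, Sun-AM→Greco+Huang, Sun-PM→Tran.
Loads: Watson 3/3, Baptiste 1/1, Greco 2/2, Tran 3/3, Dana 1/1, Huang 3/3, Pham 1/1, Jules 2/2.

16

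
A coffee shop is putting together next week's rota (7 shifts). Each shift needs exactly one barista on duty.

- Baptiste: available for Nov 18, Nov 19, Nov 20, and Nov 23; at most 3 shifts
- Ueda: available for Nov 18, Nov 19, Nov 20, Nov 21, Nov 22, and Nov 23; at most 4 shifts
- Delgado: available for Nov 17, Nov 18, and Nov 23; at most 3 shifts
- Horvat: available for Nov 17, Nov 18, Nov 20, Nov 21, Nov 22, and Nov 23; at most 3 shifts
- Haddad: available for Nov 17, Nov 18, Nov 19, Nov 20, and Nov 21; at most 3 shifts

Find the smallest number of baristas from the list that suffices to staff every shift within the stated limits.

7 slots to fill and no one can take more than 4, so at least ⌈7/4⌉ = 2 baristas are needed.
Ueda and Delgado alone can cover everything: Nov 17→Delgado, Nov 18→Delgado, Nov 19→Ueda, Nov 20→Ueda, Nov 21→Ueda, Nov 22→Ueda, Nov 23→Delgado.

2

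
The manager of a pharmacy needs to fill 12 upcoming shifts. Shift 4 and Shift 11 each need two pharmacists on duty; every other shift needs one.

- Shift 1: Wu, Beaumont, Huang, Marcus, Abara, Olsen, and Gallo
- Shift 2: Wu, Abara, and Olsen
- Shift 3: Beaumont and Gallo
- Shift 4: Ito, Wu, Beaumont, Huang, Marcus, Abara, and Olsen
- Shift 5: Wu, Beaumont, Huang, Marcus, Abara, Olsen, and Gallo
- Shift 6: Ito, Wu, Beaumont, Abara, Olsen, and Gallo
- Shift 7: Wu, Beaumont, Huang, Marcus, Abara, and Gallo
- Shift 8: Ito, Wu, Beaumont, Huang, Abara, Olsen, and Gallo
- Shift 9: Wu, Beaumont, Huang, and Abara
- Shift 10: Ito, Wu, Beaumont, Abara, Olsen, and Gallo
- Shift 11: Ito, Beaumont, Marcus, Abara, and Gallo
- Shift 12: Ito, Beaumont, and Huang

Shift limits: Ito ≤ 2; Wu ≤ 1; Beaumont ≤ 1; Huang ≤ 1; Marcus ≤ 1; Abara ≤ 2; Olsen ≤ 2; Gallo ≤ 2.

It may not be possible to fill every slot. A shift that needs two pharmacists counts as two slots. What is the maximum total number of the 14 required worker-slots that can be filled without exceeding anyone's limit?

12

Total capacity across all pharmacists is 2+1+1+1+1+2+2+2 = 12, and 14 slots are needed, so at most 12 can be filled.
An assignment achieving 12: Shift 1→Olsen, Shift 2→Wu, Shift 3→Beaumont, Shift 5→Gallo, Shift 6→Abara, Shift 7→Abara, Shift 8→Gallo, Shift 9→Huang, Shift 10→Olsen, Shift 11→Ito+Marcus, Shift 12→Ito.
Loads: Ito 2/2, Wu 1/1, Beaumont 1/1, Huang 1/1, Marcus 1/1, Abara 2/2, Olsen 2/2, Gallo 2/2.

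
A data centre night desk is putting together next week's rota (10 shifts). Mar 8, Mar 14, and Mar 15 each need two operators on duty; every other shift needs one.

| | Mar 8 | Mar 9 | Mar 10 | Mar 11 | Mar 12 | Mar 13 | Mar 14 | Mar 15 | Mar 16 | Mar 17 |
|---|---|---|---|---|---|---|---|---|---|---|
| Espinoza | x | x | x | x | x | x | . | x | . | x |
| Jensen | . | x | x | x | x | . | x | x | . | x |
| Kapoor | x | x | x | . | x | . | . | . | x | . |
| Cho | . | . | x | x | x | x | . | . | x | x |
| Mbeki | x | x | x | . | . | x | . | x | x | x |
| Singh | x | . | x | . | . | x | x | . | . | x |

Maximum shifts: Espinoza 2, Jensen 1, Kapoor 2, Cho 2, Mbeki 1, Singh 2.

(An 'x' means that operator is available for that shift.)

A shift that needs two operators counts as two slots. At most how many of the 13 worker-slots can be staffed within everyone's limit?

10

Total capacity across all operators is 2+1+2+2+1+2 = 10, and 13 slots are needed, so at most 10 can be filled.
An assignment achieving 10: Mar 8→Kapoor+Singh, Mar 11→Espinoza, Mar 12→Cho, Mar 13→Cho, Mar 14→Jensen+Singh, Mar 15→Espinoza+Mbeki, Mar 16→Kapoor.
Loads: Espinoza 2/2, Jensen 1/1, Kapoor 2/2, Cho 2/2, Mbeki 1/1, Singh 2/2.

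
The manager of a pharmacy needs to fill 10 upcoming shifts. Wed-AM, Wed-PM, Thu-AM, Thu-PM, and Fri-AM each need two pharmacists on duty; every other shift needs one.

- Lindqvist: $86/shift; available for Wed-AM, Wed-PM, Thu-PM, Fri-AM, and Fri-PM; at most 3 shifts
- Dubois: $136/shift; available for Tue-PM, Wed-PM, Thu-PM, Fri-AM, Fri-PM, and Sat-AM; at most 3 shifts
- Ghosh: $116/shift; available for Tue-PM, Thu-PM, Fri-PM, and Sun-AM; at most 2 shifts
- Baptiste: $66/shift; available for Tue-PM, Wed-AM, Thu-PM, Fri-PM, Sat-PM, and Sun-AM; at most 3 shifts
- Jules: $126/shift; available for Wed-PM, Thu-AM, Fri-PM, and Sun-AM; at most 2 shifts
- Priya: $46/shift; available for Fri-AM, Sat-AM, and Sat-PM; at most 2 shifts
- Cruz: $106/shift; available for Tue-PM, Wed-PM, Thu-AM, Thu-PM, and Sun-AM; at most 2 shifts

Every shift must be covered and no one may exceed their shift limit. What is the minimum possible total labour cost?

$1380

Wed-AM can only be covered by Lindqvist and Baptiste, so that assignment is forced.
Thu-AM can only be covered by Jules and Cruz, so that assignment is forced.
Picking the cheapest available pharmacist for each shift independently would cost $1150, but that ignores the shift limits.
An optimal schedule: Tue-PM→Baptiste, Wed-AM→Baptiste+Lindqvist, Wed-PM→Lindqvist+Jules, Thu-AM→Cruz+Jules, Thu-PM→Cruz+Ghosh, Fri-AM→Lindqvist+Dubois, Fri-PM→Ghosh, Sat-AM→Priya, Sat-PM→Priya, Sun-AM→Baptiste.
Total: 66 + 66 + 86 + 86 + 126 + 106 + 126 + 106 + 116 + 86 + 136 + 116 + 46 + 46 + 66 = $1380.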